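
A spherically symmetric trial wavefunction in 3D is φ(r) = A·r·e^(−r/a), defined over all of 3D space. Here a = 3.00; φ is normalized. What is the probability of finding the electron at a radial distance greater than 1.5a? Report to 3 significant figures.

P = ∫ |φ|² 4πr² dr over r > 1.5a.
Normalization gives A² = 1/(3·π·a^5).
In terms of u = r/a (A², 4π and the length scale all cancel between numerator and denominator), P = [∫_{1.5}^{∞} u^4·e^(-2·u) du] / [∫_{0}^{∞} u^4·e^(-2·u) du].
With ∫ u^4·e^(-2·u) du = -(u^4/2 + u^3 + 3·u^2/2 + 3·u/2 + 3/4)·e^(-2·u) + C, the region integral is 393·e^(-3)/32 and the full one is 3/4.
The region integral divided by the full integral gives P = 0.8153.

P ≈ 0.815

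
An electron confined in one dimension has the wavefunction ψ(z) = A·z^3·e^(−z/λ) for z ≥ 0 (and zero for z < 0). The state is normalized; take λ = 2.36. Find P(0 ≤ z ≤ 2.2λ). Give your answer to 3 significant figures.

The probability is P = ∫ |ψ|² dz over [0, 2.2λ].
The normalization integral ∫|ψ|²dz over the whole domain equals 45·λ^7/8·A², and A² cancels in the ratio.
Let u = z/λ; then A² and the length scale cancel, so P = ∫_{0}^{2.2} u^6·e^(-2·u) du ÷ ∫_{0}^{∞} u^6·e^(-2·u) du.
Using ∫ u^6·e^(-2·u) du = -(4·u^6 + 12·u^5 + 30·u^4 + 60·u^3 + 90·u^2 + 90·u + 45)·e^(-2·u)/8, the numerator is ≈ 0.87950 and the denominator is 45/8.
This works out to P = 0.1564.

P ≈ 0.156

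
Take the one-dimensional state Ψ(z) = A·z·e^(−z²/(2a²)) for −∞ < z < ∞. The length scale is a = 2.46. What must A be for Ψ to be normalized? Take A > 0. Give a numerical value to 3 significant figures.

A ≈ 0.275

We need A² ∫|f|² dz = 1, taking the integral from −∞ to ∞.
∫|Ψ|² dz = A²·(√(π)·a^3/2).
Plugging in a = 2.46 yields A = 0.2753.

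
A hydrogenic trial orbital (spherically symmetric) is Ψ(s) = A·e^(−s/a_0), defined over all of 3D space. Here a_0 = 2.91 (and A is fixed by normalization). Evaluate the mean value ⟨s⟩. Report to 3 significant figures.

The expectation value is the |Ψ|²-weighted average of s: ∫ s|Ψ|² 4πs² ds.
The ratio of the moment integral to the normalization integral gives ⟨s⟩ = 3·a_0/2.
With a_0 = 2.91, ⟨s⟩ = 4.365.

⟨s⟩ ≈ 4.37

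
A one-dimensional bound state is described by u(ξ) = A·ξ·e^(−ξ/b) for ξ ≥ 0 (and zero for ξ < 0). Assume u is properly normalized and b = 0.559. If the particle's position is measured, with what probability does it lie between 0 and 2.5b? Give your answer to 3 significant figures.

P ≈ 0.875

P = ∫_{0}^{2.5b} |u(ξ)|² dξ.
With A² fixed by ∫|u|² = 1, i.e. A² = (b^3/4)^(−1), substitute and integrate.
In terms of t = ξ/b (A² and the length scale cancel between numerator and denominator), P = [∫_{0}^{2.5} t^2·e^(-2·t) dt] / [∫_{0}^{∞} t^2·e^(-2·t) dt].
With ∫ t^2·e^(-2·t) dt = -(2·t^2 + 2·t + 1)·e^(-2·t)/4 + C, the region integral is 1/4 - 37·e^(-5)/8 and the full one is 1/4.
Evaluating gives P = 0.8753.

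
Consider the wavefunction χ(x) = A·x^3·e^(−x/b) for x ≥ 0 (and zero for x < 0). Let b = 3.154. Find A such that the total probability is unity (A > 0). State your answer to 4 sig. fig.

Require ∫ |χ|² dx = 1 over the whole domain.
Using ∫₀^∞ xⁿ e^(−αx) dx = n!/αⁿ⁺¹, carrying out the integral gives A² · 45·b^7/8.
So A² = (45·b^7/8)^(−1).
Plugging in b = 3.154 yields A = 0.0075670.

A ≈ 0.007567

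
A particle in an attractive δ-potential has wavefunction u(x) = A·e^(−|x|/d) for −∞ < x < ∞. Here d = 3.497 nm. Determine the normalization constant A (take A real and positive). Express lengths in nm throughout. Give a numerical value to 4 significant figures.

A ≈ 0.5348 nm^(-1/2)

Normalization requires ∫|u|² dx = 1, integrated from −∞ to ∞.
Recall ∫₀^∞ x^m e^(−x/β) dx = m!·β^(m+1), ∫|u|² dx = A²·(d).
Setting this equal to 1 gives A² = 1/(d).
With d = 3.497: A² = 0.28596 and A = 0.53475.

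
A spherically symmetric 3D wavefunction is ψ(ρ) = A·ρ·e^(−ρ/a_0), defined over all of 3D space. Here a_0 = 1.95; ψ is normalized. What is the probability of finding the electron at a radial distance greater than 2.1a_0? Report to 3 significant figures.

Integrate the radial probability density 4πρ²|ψ|² over ρ > 2.1a_0.
A² is fixed by ∫₀^∞ 4πρ²|ψ|² dρ = 1, i.e. A² = (3·π·a_0^5)^(−1).
Let u = ρ/a_0; then A², 4π and the length scale all cancel, so P = ∫_{2.1}^{∞} u^4·e^(-2·u) du ÷ ∫_{0}^{∞} u^4·e^(-2·u) du.
With ∫ u^4·e^(-2·u) du = -(u^4/2 + u^3 + 3·u^2/2 + 3·u/2 + 3/4)·e^(-2·u) + C, the region integral is ≈ 0.44237 and the full one is 3/4.
The region integral divided by the full integral gives P = 0.5898.

P ≈ 0.590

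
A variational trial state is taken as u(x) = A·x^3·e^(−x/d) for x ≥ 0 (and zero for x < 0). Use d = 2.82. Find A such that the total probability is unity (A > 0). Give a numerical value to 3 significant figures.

A ≈ 0.0112

We need A² ∫|f|² dx = 1, taking the integral from 0 to ∞.
Carrying out the integral gives A² · 45·d^7/8.
So A² = (45·d^7/8)^(−1).
Substituting d = 2.82 gives A² = 0.0001254, so A = 0.01120.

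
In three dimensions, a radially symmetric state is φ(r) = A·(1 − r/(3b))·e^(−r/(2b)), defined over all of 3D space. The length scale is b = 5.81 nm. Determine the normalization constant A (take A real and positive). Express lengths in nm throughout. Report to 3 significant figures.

The normalization condition is ∫|φ|² 4πr² dr = 1 from 0 to ∞.
(Spherical symmetry: dV = 4πr² dr.)
With ∫₀^∞ r^4 e^(−αr) dr = 4!/α^5, carrying out the integral gives A² · 8·π·b^3/3.
Substituting b = 5.81 gives A² = 0.0006086, so A = 0.02467.

A ≈ 0.0247 nm^(-3/2)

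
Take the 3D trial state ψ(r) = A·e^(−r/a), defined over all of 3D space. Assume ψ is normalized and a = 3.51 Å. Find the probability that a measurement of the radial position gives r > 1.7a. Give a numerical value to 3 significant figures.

P ≈ 0.340

P = ∫ |ψ|² 4πr² dr over r > 1.7a.
Normalization gives A² = 1/(π·a^3).
Let u = r/a; then A², 4π and the length scale all cancel, so P = ∫_{1.7}^{∞} u^2·e^(-2·u) du ÷ ∫_{0}^{∞} u^2·e^(-2·u) du.
An antiderivative of u^2·e^(-2·u) is -(2·u^2 + 2·u + 1)·e^(-2·u)/4; evaluating from 1.7 to ∞ gives 509·e^(-17/5)/200, while the full integral is 1/4.
This evaluates to P = 0.3397.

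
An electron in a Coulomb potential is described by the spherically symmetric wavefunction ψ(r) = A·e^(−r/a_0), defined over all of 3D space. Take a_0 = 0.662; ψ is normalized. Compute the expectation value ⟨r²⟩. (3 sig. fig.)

⟨r^2⟩ ≈ 1.31

⟨r²⟩ = ∫ r^2 |ψ|² 4πr² dr over the full domain.
Evaluating both integrals, ⟨r²⟩ = 3·a_0^2.
With a_0 = 0.662, ⟨r^2⟩ = 1.315.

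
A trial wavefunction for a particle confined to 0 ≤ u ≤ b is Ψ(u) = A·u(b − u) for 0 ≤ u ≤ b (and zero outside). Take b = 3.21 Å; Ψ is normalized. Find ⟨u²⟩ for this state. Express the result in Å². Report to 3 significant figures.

⟨u^2⟩ ≈ 2.94 Å^2

The expectation value is the |Ψ|²-weighted average of u^2: ∫ u^2|Ψ|² du.
Evaluating both integrals, ⟨u²⟩ = 2·b^2/7.
Putting b = 3.21 gives 2.944.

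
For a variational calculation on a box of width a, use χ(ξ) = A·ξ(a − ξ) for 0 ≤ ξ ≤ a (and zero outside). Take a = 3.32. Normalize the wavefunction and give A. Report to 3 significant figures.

We need A² ∫|f|² dξ = 1, taking the integral from 0 to a.
Expanding the polynomial and integrating term by term, with χ = A·ξ(a − ξ), the integral evaluates to A²·[a^5/30].
So A² = (a^5/30)^(−1).
Substituting a = 3.32 gives A² = 0.07438, so A = 0.2727.

A ≈ 0.273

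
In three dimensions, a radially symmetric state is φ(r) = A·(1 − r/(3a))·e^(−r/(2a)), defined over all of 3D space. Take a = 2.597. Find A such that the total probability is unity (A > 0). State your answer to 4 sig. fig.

Require ∫ |φ|² 4πr² dr = 1 over the whole domain.
The integral (without the A² prefactor) comes out to 8·π·a^3/3.
Hence A² = 1/[8·π·a^3/3].
Plugging in a = 2.597 yields A = 0.082553.

A ≈ 0.08255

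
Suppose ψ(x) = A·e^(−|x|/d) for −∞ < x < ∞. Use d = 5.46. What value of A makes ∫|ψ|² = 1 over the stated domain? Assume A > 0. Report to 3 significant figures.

Normalization requires ∫|ψ|² dx = 1, integrated from −∞ to ∞.
Recall ∫₀^∞ x^m e^(−x/β) dx = m!·β^(m+1), with ψ = A·e^(−|x|/d), the integral evaluates to A²·[d].
With d = 5.46: A² = 0.1832 and A = 0.4280.

A ≈ 0.428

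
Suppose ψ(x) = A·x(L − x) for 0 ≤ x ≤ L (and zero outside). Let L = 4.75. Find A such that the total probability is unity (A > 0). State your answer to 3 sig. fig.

The normalization condition is ∫|ψ|² dx = 1 from 0 to L.
The integral (without the A² prefactor) comes out to L^5/30.
Plugging in L = 4.75 yields A = 0.1114.

A ≈ 0.111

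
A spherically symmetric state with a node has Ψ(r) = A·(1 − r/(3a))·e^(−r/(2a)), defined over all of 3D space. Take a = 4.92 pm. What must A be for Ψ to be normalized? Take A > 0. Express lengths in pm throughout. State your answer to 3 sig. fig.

A ≈ 0.0317 pm^(-3/2)

The normalization condition is ∫|Ψ|² 4πr² dr = 1 from 0 to ∞.
∫|Ψ|² 4πr² dr = A²·(8·π·a^3/3).
Setting this equal to 1 gives A² = 1/(8·π·a^3/3).
With a = 4.92: A² = 0.001002 and A = 0.03166.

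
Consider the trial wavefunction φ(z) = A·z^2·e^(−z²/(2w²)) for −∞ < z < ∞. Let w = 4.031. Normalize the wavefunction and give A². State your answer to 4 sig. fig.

The normalization condition is ∫|φ|² dz = 1 from −∞ to ∞.
With φ = A·z^2·e^(−z²/(2w²)), the integral evaluates to A²·[3·√(π)·w^5/4].
Setting this equal to 1 gives A² = 1/(3·√(π)·w^5/4).
Substituting w = 4.031 gives A² = 0.00070681, so A = 0.026586.

A^2 ≈ 0.0007068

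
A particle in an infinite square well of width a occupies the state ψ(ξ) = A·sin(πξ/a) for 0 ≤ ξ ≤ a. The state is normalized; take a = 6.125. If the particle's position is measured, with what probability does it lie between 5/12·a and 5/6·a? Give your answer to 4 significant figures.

P = ∫_{5/12·a}^{5/6·a} |ψ(ξ)|² dξ.
With A² fixed by ∫|ψ|² = 1, i.e. A² = (a/2)^(−1), substitute and integrate.
Let u = ξ/a; then A² and the length scale cancel, so P = ∫_{5/12}^{5/6} sin(π·u)^2 du ÷ ∫_{0}^{1} sin(π·u)^2 du.
An antiderivative of sin(π·u)^2 is u/2 - sin(2·π·u)/(4·π); evaluating from 5/12 to 5/6 gives 1/(8·π) + √(3)/(8·π) + 5/24, while the full integral is 1/2.
The result is P = (3 + 3·√(3) + 5·π)/(12·π).

P ≈ 0.6341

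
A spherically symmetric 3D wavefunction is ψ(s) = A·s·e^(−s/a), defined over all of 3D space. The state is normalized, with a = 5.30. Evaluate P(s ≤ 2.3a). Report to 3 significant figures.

P ≈ 0.487

P = ∫ |ψ|² 4πs² ds over s ≤ 2.3a.
A² is fixed by ∫₀^∞ 4πs²|ψ|² ds = 1, i.e. A² = (3·π·a^5)^(−1).
Substituting u = s/a, A², 4π and the length scale all cancel in the ratio: P = ∫_{0}^{2.3} u^4·e^(-2·u) du / ∫_{0}^{∞} u^4·e^(-2·u) du.
An antiderivative of u^4·e^(-2·u) is -(u^4/2 + u^3 + 3·u^2/2 + 3·u/2 + 3/4)·e^(-2·u); evaluating from 0 to 2.3 gives ≈ 0.36507, while the full integral is 3/4.
The region integral divided by the full integral gives P = 0.4868.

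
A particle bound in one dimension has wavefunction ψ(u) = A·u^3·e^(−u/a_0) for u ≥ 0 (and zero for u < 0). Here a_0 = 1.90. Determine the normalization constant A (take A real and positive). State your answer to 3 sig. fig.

The normalization condition is ∫|ψ|² du = 1 from 0 to ∞.
With ∫₀^∞ u^6 e^(−αu) du = 6!/α^7, the integral (without the A² prefactor) comes out to 45·a_0^7/8.
So A² = (45·a_0^7/8)^(−1).
With a_0 = 1.90: A² = 0.001989 and A = 0.04460.

A ≈ 0.0446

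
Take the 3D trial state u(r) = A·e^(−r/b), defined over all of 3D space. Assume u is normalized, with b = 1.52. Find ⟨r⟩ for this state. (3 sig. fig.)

⟨r⟩ ≈ 2.28

By definition ⟨r⟩ = ∫ r |u(r)|² 4πr² dr.
Evaluating both integrals, ⟨r⟩ = 3·b/2.
Putting b = 1.52 gives 2.280.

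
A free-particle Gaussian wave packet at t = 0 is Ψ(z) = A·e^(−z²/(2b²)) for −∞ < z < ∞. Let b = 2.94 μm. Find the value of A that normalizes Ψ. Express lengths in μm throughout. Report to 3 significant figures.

We need A² ∫|f|² dz = 1, taking the integral from −∞ to ∞.
Differentiating ∫e^(−αz²) dz = √(π/α) under α to get the higher moments, the integral (without the A² prefactor) comes out to √(π)·b.
Plugging in b = 2.94 yields A = 0.4381.

A ≈ 0.438 μm^(-1/2)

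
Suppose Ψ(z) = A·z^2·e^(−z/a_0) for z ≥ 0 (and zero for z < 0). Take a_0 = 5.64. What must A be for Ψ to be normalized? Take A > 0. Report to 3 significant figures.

The normalization condition is ∫|Ψ|² dz = 1 from 0 to ∞.
The integral (without the A² prefactor) comes out to 3·a_0^5/4.
So A² = (3·a_0^5/4)^(−1).
With a_0 = 5.64: A² = 0.0002336 and A = 0.01529.

A ≈ 0.0153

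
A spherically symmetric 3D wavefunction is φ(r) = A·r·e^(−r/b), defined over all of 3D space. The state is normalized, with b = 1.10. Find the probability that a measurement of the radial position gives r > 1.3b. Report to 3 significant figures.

P ≈ 0.877

With dV = 4πr²dr, the probability is ∫|φ|² dV over r > 1.3b.
Normalization gives A² = 1/(3·π·b^5).
In terms of u = r/b (A², 4π and the length scale all cancel between numerator and denominator), P = [∫_{1.3}^{∞} u^4·e^(-2·u) du] / [∫_{0}^{∞} u^4·e^(-2·u) du].
Using ∫ u^4·e^(-2·u) du = -(u^4/2 + u^3 + 3·u^2/2 + 3·u/2 + 3/4)·e^(-2·u), the numerator is ≈ 0.65807 and the denominator is 3/4.
This evaluates to P = 0.8774.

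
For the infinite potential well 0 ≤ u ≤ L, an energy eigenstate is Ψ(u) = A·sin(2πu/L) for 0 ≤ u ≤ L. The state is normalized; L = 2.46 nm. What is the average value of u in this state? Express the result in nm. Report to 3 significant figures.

⟨u⟩ ≈ 1.23 nm

The expectation value is the |Ψ|²-weighted average of u: ∫ u|Ψ|² du.
Using sin²θ = (1 − cos 2θ)/2, evaluating both integrals, ⟨u⟩ = L/2.
Putting L = 2.46 gives 1.230.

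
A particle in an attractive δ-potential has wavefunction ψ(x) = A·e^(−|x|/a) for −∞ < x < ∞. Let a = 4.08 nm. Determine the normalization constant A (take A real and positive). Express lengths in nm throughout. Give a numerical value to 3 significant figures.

A ≈ 0.495 nm^(-1/2)

Require ∫ |ψ|² dx = 1 over the whole domain.
With ∫₀^∞ x^0 e^(−αx) dx = 0!/α^1, ∫|ψ|² dx = A²·(a).
So A² = (a)^(−1).
Substituting a = 4.08 gives A² = 0.2451, so A = 0.4951.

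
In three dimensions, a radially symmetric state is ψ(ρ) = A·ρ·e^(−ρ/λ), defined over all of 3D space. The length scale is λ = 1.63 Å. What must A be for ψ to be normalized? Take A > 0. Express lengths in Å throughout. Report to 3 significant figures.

The normalization condition is ∫|ψ|² 4πρ² dρ = 1 from 0 to ∞.
(Spherical symmetry: dV = 4πρ² dρ.)
Recall ∫₀^∞ ρ^m e^(−ρ/β) dρ = m!·β^(m+1), ∫|ψ|² 4πρ² dρ = A²·(3·π·λ^5).
Hence A² = 1/[3·π·λ^5].
Substituting λ = 1.63 gives A² = 0.009221, so A = 0.09603.

A ≈ 0.0960 Å^(-5/2)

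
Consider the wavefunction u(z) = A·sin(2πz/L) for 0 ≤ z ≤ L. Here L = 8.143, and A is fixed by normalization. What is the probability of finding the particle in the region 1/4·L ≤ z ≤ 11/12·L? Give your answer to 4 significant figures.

The probability is P = ∫ |u|² dz over [1/4·L, 11/12·L].
With A² fixed by ∫|u|² = 1, i.e. A² = (L/2)^(−1), substitute and integrate.
In terms of t = z/L (A² and the length scale cancel between numerator and denominator), P = [∫_{1/4}^{11/12} sin(2·π·t)^2 dt] / [∫_{0}^{1} sin(2·π·t)^2 dt].
With ∫ sin(2·π·t)^2 dt = t/2 - sin(4·π·t)/(8·π) + C, the region integral is √(3)/(16·π) + 1/3 and the full one is 1/2.
This works out to P = √(3)/(8·π) + 2/3.

P ≈ 0.7356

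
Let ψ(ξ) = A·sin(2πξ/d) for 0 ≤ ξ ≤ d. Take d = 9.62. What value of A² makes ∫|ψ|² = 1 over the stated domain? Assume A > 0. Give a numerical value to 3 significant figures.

Normalization requires ∫|ψ|² dξ = 1, integrated from 0 to d.
With ∫₀^d sin²(nπξ/d) dξ = d/2, the integral (without the A² prefactor) comes out to d/2.
Hence A² = 1/[d/2].
Plugging in d = 9.62 yields A = 0.4560.

A^2 ≈ 0.208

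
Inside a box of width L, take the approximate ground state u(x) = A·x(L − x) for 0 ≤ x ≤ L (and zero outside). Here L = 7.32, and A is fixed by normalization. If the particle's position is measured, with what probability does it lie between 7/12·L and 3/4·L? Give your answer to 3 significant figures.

The probability is P = ∫ |u|² dx over [7/12·L, 3/4·L].
The normalization integral ∫|u|²dx over the whole domain equals L^5/30·A², and A² cancels in the ratio.
Substituting t = x/L, A² and the length scale cancel in the ratio: P = ∫_{7/12}^{3/4} t^2·(1 - t)^2 dt / ∫_{0}^{1} t^2·(1 - t)^2 dt.
With ∫ t^2·(1 - t)^2 dt = t^3·(6·t^2 - 15·t + 10)/30 + C, the region integral is ≈ 0.0081035 and the full one is 1/30.
The result is P = 0.2431.

P ≈ 0.243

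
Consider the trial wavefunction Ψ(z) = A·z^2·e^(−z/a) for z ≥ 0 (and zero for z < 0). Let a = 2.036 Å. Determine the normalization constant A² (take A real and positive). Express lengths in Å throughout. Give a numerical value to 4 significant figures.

A^2 ≈ 0.03811 Å^(-5)

The normalization condition is ∫|Ψ|² dz = 1 from 0 to ∞.
The integral (without the A² prefactor) comes out to 3·a^5/4.
So A² = (3·a^5/4)^(−1).
With a = 2.036: A² = 0.038111 and A = 0.19522.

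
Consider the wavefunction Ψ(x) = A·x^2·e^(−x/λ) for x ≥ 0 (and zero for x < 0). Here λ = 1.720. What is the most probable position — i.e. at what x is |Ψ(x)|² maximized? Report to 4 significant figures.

Set d/dx [|Ψ(x)|²] = 0 and solve for x > 0.
Solving yields x = 2·λ.
With λ = 1.720, the most probable position is 3.4400.

x ≈ 3.440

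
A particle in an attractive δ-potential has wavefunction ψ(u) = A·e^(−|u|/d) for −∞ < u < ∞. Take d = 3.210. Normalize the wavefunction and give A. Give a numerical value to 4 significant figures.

Normalization requires ∫|ψ|² du = 1, integrated from −∞ to ∞.
Using ∫₀^∞ uⁿ e^(−αu) du = n!/αⁿ⁺¹, the integral (without the A² prefactor) comes out to d.
Substituting d = 3.210 gives A² = 0.31153, so A = 0.55815.

A ≈ 0.5581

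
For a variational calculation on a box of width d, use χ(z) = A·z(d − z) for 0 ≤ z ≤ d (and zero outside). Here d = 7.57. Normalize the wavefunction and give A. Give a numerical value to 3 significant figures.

A ≈ 0.0347

We need A² ∫|f|² dz = 1, taking the integral from 0 to d.
Carrying out the integral gives A² · d^5/30.
So A² = (d^5/30)^(−1).
Plugging in d = 7.57 yields A = 0.03474.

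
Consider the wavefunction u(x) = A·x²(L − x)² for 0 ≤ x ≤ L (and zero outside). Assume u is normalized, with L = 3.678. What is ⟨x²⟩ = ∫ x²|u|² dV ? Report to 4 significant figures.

The expectation value is the |u|²-weighted average of x^2: ∫ x^2|u|² dx.
Expanding the polynomial and integrating term by term, the ratio of the moment integral to the normalization integral gives ⟨x²⟩ = 3·L^2/11.
Putting L = 3.678 gives 3.6894.

⟨x^2⟩ ≈ 3.689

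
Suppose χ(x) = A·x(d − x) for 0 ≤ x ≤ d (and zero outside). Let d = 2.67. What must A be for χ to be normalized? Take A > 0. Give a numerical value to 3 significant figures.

A ≈ 0.470

Normalization requires ∫|χ|² dx = 1, integrated from 0 to d.
The integral (without the A² prefactor) comes out to d^5/30.
Setting this equal to 1 gives A² = 1/(d^5/30).
With d = 2.67: A² = 0.2211 and A = 0.4702.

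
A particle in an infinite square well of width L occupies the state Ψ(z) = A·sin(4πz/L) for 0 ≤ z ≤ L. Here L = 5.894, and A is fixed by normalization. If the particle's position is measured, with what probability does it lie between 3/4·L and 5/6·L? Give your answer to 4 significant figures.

P = ∫_{3/4·L}^{5/6·L} |Ψ(z)|² dz.
Since A² = 1/(L/2), this is the region integral divided by the full normalization integral.
In terms of u = z/L (A² and the length scale cancel between numerator and denominator), P = [∫_{3/4}^{5/6} sin(4·π·u)^2 du] / [∫_{0}^{1} sin(4·π·u)^2 du].
An antiderivative of sin(4·π·u)^2 is u/2 - sin(4·π·u)·cos(4·π·u)/(8·π); evaluating from 3/4 to 5/6 gives -√(3)/(32·π) + 1/24, while the full integral is 1/2.
This works out to P = (-√(3)/16 + π/12)/π.

P ≈ 0.04888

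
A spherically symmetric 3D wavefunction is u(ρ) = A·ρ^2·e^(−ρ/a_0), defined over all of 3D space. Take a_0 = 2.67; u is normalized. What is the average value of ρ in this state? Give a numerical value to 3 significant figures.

⟨ρ⟩ ≈ 9.35

The expectation value is the |u|²-weighted average of ρ: ∫ ρ|u|² 4πρ² dρ.
Recall ∫₀^∞ ρ^m e^(−ρ/β) dρ = m!·β^(m+1), the ratio of the moment integral to the normalization integral gives ⟨ρ⟩ = 7·a_0/2.
Putting a_0 = 2.67 gives 9.345.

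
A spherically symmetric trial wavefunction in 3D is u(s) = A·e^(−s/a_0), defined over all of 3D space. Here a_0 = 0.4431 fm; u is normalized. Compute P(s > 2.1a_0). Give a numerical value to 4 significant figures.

P = ∫ |u|² 4πs² ds over s > 2.1a_0.
A² is fixed by ∫₀^∞ 4πs²|u|² ds = 1, i.e. A² = (π·a_0^3)^(−1).
Let t = s/a_0; then A², 4π and the length scale all cancel, so P = ∫_{2.1}^{∞} t^2·e^(-2·t) dt ÷ ∫_{0}^{∞} t^2·e^(-2·t) dt.
Using ∫ t^2·e^(-2·t) dt = -(2·t^2 + 2·t + 1)·e^(-2·t)/4, the numerator is 701·e^(-21/5)/200 and the denominator is 1/4.
Taking the ratio yields P = 0.21024.

P ≈ 0.2102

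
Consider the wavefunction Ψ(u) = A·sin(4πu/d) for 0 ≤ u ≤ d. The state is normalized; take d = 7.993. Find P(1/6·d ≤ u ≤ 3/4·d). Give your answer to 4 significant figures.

P ≈ 0.5489

P = ∫_{1/6·d}^{3/4·d} |Ψ(u)|² du.
Since A² = 1/(d/2), this is the region integral divided by the full normalization integral.
Let t = u/d; then A² and the length scale cancel, so P = ∫_{1/6}^{3/4} sin(4·π·t)^2 dt ÷ ∫_{0}^{1} sin(4·π·t)^2 dt.
With ∫ sin(4·π·t)^2 dt = t/2 - sin(4·π·t)·cos(4·π·t)/(8·π) + C, the region integral is -√(3)/(32·π) + 7/24 and the full one is 1/2.
This works out to P = -√(3)/(16·π) + 7/12.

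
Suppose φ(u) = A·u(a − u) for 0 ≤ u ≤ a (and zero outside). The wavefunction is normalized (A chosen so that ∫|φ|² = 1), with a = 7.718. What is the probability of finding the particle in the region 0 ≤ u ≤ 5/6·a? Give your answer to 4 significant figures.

The probability is P = ∫ |φ|² du over [0, 5/6·a].
With A² fixed by ∫|φ|² = 1, i.e. A² = (a^5/30)^(−1), substitute and integrate.
Substituting t = u/a, A² and the length scale cancel in the ratio: P = ∫_{0}^{5/6} t^2·(1 - t)^2 dt / ∫_{0}^{1} t^2·(1 - t)^2 dt.
Using ∫ t^2·(1 - t)^2 dt = t^3·(6·t^2 - 15·t + 10)/30, the numerator is 125/3888 and the denominator is 1/30.
This works out to P = 625/648.

P ≈ 0.9645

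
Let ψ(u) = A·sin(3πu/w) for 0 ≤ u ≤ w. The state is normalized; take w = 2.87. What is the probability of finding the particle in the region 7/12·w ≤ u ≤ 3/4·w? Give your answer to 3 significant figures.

P ≈ 0.0606

|ψ|² is the probability density, so P = ∫_{7/12·w}^{3/4·w} |ψ|² du.
With A² fixed by ∫|ψ|² = 1, i.e. A² = (w/2)^(−1), substitute and integrate.
In terms of t = u/w (A² and the length scale cancel between numerator and denominator), P = [∫_{7/12}^{3/4} sin(3·π·t)^2 dt] / [∫_{0}^{1} sin(3·π·t)^2 dt].
Using ∫ sin(3·π·t)^2 dt = t/2 - sin(6·π·t)/(12·π), the numerator is 1/12 - 1/(6·π) and the denominator is 1/2.
This works out to P = (-2 + π)/(6·π).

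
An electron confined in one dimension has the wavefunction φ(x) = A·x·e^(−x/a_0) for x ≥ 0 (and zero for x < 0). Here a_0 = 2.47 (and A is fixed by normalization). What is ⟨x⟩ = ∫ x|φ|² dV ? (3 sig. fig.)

By definition ⟨x⟩ = ∫ x |φ(x)|² dx.
Evaluating both integrals, ⟨x⟩ = 3·a_0/2.
With a_0 = 2.47, ⟨x⟩ = 3.705.

⟨x⟩ ≈ 3.71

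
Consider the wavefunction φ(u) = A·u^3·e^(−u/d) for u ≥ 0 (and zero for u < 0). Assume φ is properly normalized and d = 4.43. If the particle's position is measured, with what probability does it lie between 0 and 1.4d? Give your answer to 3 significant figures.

P ≈ 0.0244

P = ∫_{0}^{1.4d} |φ(u)|² du.
Since A² = 1/(45·d^7/8), this is the region integral divided by the full normalization integral.
Substituting t = u/d, A² and the length scale cancel in the ratio: P = ∫_{0}^{1.4} t^6·e^(-2·t) dt / ∫_{0}^{∞} t^6·e^(-2·t) dt.
With ∫ t^6·e^(-2·t) dt = -(4·t^6 + 12·t^5 + 30·t^4 + 60·t^3 + 90·t^2 + 90·t + 45)·e^(-2·t)/8 + C, the region integral is ≈ 0.13731 and the full one is 45/8.
Taking the ratio, P = 0.02441.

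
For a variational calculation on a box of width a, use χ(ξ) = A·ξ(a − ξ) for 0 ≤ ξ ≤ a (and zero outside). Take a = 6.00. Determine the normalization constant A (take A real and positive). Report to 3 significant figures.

A ≈ 0.0621

Normalization requires ∫|χ|² dξ = 1, integrated from 0 to a.
Expanding the polynomial and integrating term by term, with χ = A·ξ(a − ξ), the integral evaluates to A²·[a^5/30].
Plugging in a = 6.00 yields A = 0.06211.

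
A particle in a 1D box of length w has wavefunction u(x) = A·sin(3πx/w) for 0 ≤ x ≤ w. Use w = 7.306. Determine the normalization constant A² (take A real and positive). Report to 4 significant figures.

The normalization condition is ∫|u|² dx = 1 from 0 to w.
With ∫₀^w sin²(nπx/w) dx = w/2, ∫|u|² dx = A²·(w/2).
Hence A² = 1/[w/2].
Plugging in w = 7.306 yields A = 0.52321.

A^2 ≈ 0.2737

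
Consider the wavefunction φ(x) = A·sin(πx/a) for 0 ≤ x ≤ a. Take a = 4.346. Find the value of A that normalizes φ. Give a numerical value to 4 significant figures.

A ≈ 0.6784

Require ∫ |φ|² dx = 1 over the whole domain.
Carrying out the integral gives A² · a/2.
So A² = (a/2)^(−1).
With a = 4.346: A² = 0.46019 and A = 0.67838.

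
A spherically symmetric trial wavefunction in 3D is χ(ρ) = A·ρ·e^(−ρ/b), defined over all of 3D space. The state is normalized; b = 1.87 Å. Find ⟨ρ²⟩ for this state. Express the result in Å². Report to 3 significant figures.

⟨ρ^2⟩ ≈ 26.2 Å^2

By definition ⟨ρ²⟩ = ∫ ρ^2 |χ(ρ)|² 4πρ² dρ.
Recall ∫₀^∞ ρ^m e^(−ρ/β) dρ = m!·β^(m+1), the ratio of the moment integral to the normalization integral gives ⟨ρ²⟩ = 15·b^2/2.
Putting b = 1.87 gives 26.23.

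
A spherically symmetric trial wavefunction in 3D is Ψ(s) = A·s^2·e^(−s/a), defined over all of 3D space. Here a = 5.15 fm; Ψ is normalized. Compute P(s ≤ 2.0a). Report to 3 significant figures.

With dV = 4πs²ds, the probability is ∫|Ψ|² dV over s ≤ 2.0a.
The full normalization integral is A²·[45·π·a^7/2] = 1, fixing A².
Substituting u = s/a, A², 4π and the length scale all cancel in the ratio: P = ∫_{0}^{2.0} u^6·e^(-2·u) du / ∫_{0}^{∞} u^6·e^(-2·u) du.
An antiderivative of u^6·e^(-2·u) is -(4·u^6 + 12·u^5 + 30·u^4 + 60·u^3 + 90·u^2 + 90·u + 45)·e^(-2·u)/8; evaluating from 0 to 2.0 gives 45/8 - 2185·e^(-4)/8, while the full integral is 45/8.
Taking the ratio yields P = 0.1107.

P ≈ 0.111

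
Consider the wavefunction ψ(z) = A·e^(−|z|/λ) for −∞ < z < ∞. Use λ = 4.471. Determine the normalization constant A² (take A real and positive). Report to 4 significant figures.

Require ∫ |ψ|² dz = 1 over the whole domain.
Recall ∫₀^∞ z^m e^(−z/β) dz = m!·β^(m+1), ∫|ψ|² dz = A²·(λ).
So A² = (λ)^(−1).
Substituting λ = 4.471 gives A² = 0.22366, so A = 0.47293.

A^2 ≈ 0.2237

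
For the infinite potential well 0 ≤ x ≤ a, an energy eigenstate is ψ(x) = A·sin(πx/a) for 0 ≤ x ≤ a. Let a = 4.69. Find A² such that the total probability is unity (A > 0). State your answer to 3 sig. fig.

A^2 ≈ 0.426

The normalization condition is ∫|ψ|² dx = 1 from 0 to a.
Carrying out the integral gives A² · a/2.
Setting this equal to 1 gives A² = 1/(a/2).
Plugging in a = 4.69 yields A = 0.6530.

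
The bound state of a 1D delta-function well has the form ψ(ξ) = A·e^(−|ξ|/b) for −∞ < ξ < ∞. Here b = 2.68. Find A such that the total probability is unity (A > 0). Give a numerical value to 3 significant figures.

Normalization requires ∫|ψ|² dξ = 1, integrated from −∞ to ∞.
With ∫₀^∞ ξ^0 e^(−αξ) dξ = 0!/α^1, carrying out the integral gives A² · b.
Setting this equal to 1 gives A² = 1/(b).
Plugging in b = 2.68 yields A = 0.6108.

A ≈ 0.611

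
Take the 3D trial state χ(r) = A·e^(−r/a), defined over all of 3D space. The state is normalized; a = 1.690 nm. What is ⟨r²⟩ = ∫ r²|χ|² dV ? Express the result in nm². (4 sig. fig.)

⟨r^2⟩ ≈ 8.568 nm^2

⟨r²⟩ = ∫ r^2 |χ|² 4πr² dr over the full domain.
Since the A² factors cancel between numerator and denominator, ⟨r²⟩ = 3·a^2.
Putting a = 1.690 gives 8.5683.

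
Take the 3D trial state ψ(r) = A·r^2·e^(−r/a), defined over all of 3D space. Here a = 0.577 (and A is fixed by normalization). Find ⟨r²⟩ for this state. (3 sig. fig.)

⟨r^2⟩ ≈ 4.66

⟨r²⟩ = ∫ r^2 |ψ|² 4πr² dr over the full domain.
The ratio of the moment integral to the normalization integral gives ⟨r²⟩ = 14·a^2.
Putting a = 0.577 gives 4.661.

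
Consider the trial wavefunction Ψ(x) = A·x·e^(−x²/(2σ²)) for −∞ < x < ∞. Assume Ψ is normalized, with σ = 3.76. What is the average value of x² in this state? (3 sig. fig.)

By definition ⟨x²⟩ = ∫ x^2 |Ψ(x)|² dx.
Evaluating both integrals, ⟨x²⟩ = 3·σ^2/2.
Putting σ = 3.76 gives 21.21.

⟨x^2⟩ ≈ 21.2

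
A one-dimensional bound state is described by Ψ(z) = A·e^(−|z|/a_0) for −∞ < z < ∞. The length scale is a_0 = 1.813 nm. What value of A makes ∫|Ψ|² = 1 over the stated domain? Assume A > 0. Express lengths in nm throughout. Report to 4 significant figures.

Require ∫ |Ψ|² dz = 1 over the whole domain.
With Ψ = A·e^(−|z|/a_0), the integral evaluates to A²·[a_0].
Setting this equal to 1 gives A² = 1/(a_0).
Substituting a_0 = 1.813 gives A² = 0.55157, so A = 0.74268.

A ≈ 0.7427 nm^(-1/2)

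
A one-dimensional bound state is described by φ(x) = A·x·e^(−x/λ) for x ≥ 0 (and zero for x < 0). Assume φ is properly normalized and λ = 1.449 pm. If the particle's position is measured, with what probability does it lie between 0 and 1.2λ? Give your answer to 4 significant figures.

P = ∫_{0}^{1.2λ} |φ(x)|² dx.
The normalization integral ∫|φ|²dx over the whole domain equals λ^3/4·A², and A² cancels in the ratio.
In terms of u = x/λ (A² and the length scale cancel between numerator and denominator), P = [∫_{0}^{1.2} u^2·e^(-2·u) du] / [∫_{0}^{∞} u^2·e^(-2·u) du].
An antiderivative of u^2·e^(-2·u) is -(2·u^2 + 2·u + 1)·e^(-2·u)/4; evaluating from 0 to 1.2 gives 1/4 - 157·e^(-12/5)/100, while the full integral is 1/4.
Taking the ratio, P = 0.43029.

P ≈ 0.4303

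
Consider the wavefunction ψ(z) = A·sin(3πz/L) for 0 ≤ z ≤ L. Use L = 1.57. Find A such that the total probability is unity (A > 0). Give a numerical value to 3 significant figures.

The normalization condition is ∫|ψ|² dz = 1 from 0 to L.
With ∫₀^L sin²(nπz/L) dz = L/2, ∫|ψ|² dz = A²·(L/2).
So A² = (L/2)^(−1).
With L = 1.57: A² = 1.274 and A = 1.129.

A ≈ 1.13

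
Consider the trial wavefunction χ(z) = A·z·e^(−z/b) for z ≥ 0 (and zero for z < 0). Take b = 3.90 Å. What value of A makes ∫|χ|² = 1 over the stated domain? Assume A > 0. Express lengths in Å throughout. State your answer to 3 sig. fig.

The normalization condition is ∫|χ|² dz = 1 from 0 to ∞.
With ∫₀^∞ z^2 e^(−αz) dz = 2!/α^3, ∫|χ|² dz = A²·(b^3/4).
Plugging in b = 3.90 yields A = 0.2597.

A ≈ 0.260 Å^(-3/2)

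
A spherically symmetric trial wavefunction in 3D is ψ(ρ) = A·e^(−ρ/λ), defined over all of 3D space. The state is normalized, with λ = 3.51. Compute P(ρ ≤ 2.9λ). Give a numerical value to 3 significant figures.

Integrate the radial probability density 4πρ²|ψ|² over ρ ≤ 2.9λ.
The full normalization integral is A²·[π·λ^3] = 1, fixing A².
Let u = ρ/λ; then A², 4π and the length scale all cancel, so P = ∫_{0}^{2.9} u^2·e^(-2·u) du ÷ ∫_{0}^{∞} u^2·e^(-2·u) du.
An antiderivative of u^2·e^(-2·u) is -(2·u^2 + 2·u + 1)·e^(-2·u)/4; evaluating from 0 to 2.9 gives 1/4 - 1181·e^(-29/5)/200, while the full integral is 1/4.
Taking the ratio yields P = 0.9285.

P ≈ 0.928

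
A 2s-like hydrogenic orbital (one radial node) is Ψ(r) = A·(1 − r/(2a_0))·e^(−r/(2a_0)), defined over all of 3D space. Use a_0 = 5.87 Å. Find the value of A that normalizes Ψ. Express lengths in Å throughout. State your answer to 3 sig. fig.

Normalization requires ∫|Ψ|² 4πr² dr = 1, integrated from 0 to ∞.
In 3D with spherical symmetry the volume element is 4πr² dr.
Using ∫₀^∞ rⁿ e^(−αr) dr = n!/αⁿ⁺¹, carrying out the integral gives A² · 8·π·a_0^3.
Substituting a_0 = 5.87 gives A² = 0.0001967, so A = 0.01403.

A ≈ 0.0140 Å^(-3/2)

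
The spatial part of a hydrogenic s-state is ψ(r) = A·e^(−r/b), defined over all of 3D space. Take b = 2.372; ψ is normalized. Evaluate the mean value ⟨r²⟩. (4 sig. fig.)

⟨r^2⟩ ≈ 16.88

By definition ⟨r²⟩ = ∫ r^2 |ψ(r)|² 4πr² dr.
Since the A² factors cancel between numerator and denominator, ⟨r²⟩ = 3·b^2.
Putting b = 2.372 gives 16.879.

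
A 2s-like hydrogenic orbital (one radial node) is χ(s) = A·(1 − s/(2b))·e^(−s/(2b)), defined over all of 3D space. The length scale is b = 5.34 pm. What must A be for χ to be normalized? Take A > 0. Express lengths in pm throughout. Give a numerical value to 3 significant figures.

A ≈ 0.0162 pm^(-3/2)

Normalization requires ∫|χ|² 4πs² ds = 1, integrated from 0 to ∞.
The angular integral contributes 4π, leaving ∫₀^∞ s²|χ|² ds.
With ∫₀^∞ s^4 e^(−αs) ds = 4!/α^5, ∫|χ|² 4πs² ds = A²·(8·π·b^3).
Hence A² = 1/[8·π·b^3].
Substituting b = 5.34 gives A² = 0.0002613, so A = 0.01616.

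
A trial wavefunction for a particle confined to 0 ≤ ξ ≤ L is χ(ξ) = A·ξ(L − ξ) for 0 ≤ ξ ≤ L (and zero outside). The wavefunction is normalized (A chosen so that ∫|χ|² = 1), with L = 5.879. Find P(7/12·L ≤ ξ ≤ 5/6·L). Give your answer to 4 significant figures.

|χ|² is the probability density, so P = ∫_{7/12·L}^{5/6·L} |χ|² dξ.
The normalization integral ∫|χ|²dξ over the whole domain equals L^5/30·A², and A² cancels in the ratio.
Substituting u = ξ/L, A² and the length scale cancel in the ratio: P = ∫_{7/12}^{5/6} u^2·(1 - u)^2 du / ∫_{0}^{1} u^2·(1 - u)^2 du.
With ∫ u^2·(1 - u)^2 du = u^3·(6·u^2 - 15·u + 10)/30 + C, the region integral is ≈ 0.0103709 and the full one is 1/30.
Evaluating gives P = 0.31113.

P ≈ 0.3111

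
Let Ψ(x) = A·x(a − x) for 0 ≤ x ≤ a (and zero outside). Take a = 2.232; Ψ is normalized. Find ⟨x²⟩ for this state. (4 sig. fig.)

The expectation value is the |Ψ|²-weighted average of x^2: ∫ x^2|Ψ|² dx.
The ratio of the moment integral to the normalization integral gives ⟨x²⟩ = 2·a^2/7.
With a = 2.232, ⟨x^2⟩ = 1.4234.

⟨x^2⟩ ≈ 1.423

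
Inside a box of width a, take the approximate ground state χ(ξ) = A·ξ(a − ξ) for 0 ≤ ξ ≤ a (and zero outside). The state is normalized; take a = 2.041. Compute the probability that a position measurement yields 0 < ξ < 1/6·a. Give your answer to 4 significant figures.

|χ|² is the probability density, so P = ∫_{0}^{1/6·a} |χ|² dξ.
Since A² = 1/(a^5/30), this is the region integral divided by the full normalization integral.
Substituting u = ξ/a, A² and the length scale cancel in the ratio: P = ∫_{0}^{1/6} u^2·(1 - u)^2 du / ∫_{0}^{1} u^2·(1 - u)^2 du.
An antiderivative of u^2·(1 - u)^2 is u^3·(6·u^2 - 15·u + 10)/30; evaluating from 0 to 1/6 gives ≈ 0.00118313, while the full integral is 1/30.
This works out to P = 23/648.

P ≈ 0.03549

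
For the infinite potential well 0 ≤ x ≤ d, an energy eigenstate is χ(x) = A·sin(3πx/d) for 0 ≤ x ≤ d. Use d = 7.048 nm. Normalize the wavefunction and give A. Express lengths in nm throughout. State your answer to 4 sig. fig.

We need A² ∫|f|² dx = 1, taking the integral from 0 to d.
Using sin²θ = (1 − cos 2θ)/2, with χ = A·sin(3πx/d), the integral evaluates to A²·[d/2].
So A² = (d/2)^(−1).
Substituting d = 7.048 gives A² = 0.28377, so A = 0.53270.

A ≈ 0.5327 nm^(-1/2)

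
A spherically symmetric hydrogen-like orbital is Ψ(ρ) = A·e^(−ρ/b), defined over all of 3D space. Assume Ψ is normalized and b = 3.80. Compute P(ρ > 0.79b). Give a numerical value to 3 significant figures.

P = ∫ |Ψ|² 4πρ² dρ over ρ > 0.79b.
Normalization gives A² = 1/(π·b^3).
Let u = ρ/b; then A², 4π and the length scale all cancel, so P = ∫_{0.79}^{∞} u^2·e^(-2·u) du ÷ ∫_{0}^{∞} u^2·e^(-2·u) du.
With ∫ u^2·e^(-2·u) du = -(2·u^2 + 2·u + 1)·e^(-2·u)/4 + C, the region integral is ≈ 0.19713 and the full one is 1/4.
Taking the ratio yields P = 0.7885.

P ≈ 0.789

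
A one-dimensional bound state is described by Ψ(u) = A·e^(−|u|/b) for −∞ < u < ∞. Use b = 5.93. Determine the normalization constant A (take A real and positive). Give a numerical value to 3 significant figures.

A ≈ 0.411

The normalization condition is ∫|Ψ|² du = 1 from −∞ to ∞.
Recall ∫₀^∞ u^m e^(−u/β) du = m!·β^(m+1), ∫|Ψ|² du = A²·(b).
Hence A² = 1/[b].
With b = 5.93: A² = 0.1686 and A = 0.4107.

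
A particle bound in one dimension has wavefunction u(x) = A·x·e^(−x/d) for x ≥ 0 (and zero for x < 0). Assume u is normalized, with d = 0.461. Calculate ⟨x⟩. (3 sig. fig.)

⟨x⟩ = ∫ x |u|² dx over the full domain.
With ∫₀^∞ x^3 e^(−αx) dx = 3!/α^4, evaluating both integrals, ⟨x⟩ = 3·d/2.
With d = 0.461, ⟨x⟩ = 0.6915.

⟨x⟩ ≈ 0.692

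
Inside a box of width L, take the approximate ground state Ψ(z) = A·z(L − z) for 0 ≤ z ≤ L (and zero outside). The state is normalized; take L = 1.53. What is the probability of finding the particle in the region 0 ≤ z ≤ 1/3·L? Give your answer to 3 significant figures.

P = ∫_{0}^{1/3·L} |Ψ(z)|² dz.
Since A² = 1/(L^5/30), this is the region integral divided by the full normalization integral.
Let u = z/L; then A² and the length scale cancel, so P = ∫_{0}^{1/3} u^2·(1 - u)^2 du ÷ ∫_{0}^{1} u^2·(1 - u)^2 du.
With ∫ u^2·(1 - u)^2 du = u^3·(6·u^2 - 15·u + 10)/30 + C, the region integral is 17/2430 and the full one is 1/30.
Evaluating gives P = 17/81.

P ≈ 0.210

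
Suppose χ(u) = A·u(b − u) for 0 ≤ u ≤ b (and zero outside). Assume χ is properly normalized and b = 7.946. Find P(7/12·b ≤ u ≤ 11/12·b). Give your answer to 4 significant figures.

The probability is P = ∫ |χ|² du over [7/12·b, 11/12·b].
With A² fixed by ∫|χ|² = 1, i.e. A² = (b^5/30)^(−1), substitute and integrate.
Substituting t = u/b, A² and the length scale cancel in the ratio: P = ∫_{7/12}^{11/12} t^2·(1 - t)^2 dt / ∫_{0}^{1} t^2·(1 - t)^2 dt.
Using ∫ t^2·(1 - t)^2 dt = t^3·(6·t^2 - 15·t + 10)/30, the numerator is ≈ 0.0113844 and the denominator is 1/30.
Evaluating gives P = 0.34153.

P ≈ 0.3415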